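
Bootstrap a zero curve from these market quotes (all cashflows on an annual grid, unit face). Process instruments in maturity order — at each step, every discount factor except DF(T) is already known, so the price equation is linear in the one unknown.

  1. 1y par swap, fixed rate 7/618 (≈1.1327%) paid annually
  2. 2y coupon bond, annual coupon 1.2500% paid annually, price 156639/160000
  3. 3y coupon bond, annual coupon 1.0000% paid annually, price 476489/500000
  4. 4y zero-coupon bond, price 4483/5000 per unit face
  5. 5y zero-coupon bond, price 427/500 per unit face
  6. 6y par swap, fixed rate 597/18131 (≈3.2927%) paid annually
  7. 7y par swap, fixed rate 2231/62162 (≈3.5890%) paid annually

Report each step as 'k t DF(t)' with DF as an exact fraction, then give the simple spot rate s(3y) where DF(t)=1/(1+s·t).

step 1 [1y] swap r/1=7/618: DF=(1 − 7/618·(0))/(1+7/618) = 618/625 ≈ 0.988800
step 2 [2y] bond c/1=1/80: DF=(156639/160000 − 1/80·(0.988800))/(1+1/80) = 9547/10000 ≈ 0.954700
step 3 [3y] bond c/1=1/100: DF=(476489/500000 − 1/100·(0.988800+0.954700))/(1+1/100) = 9243/10000 ≈ 0.924300
step 4 [4y] zero: DF = P = 4483/5000 ≈ 0.896600
step 5 [5y] zero: DF = P = 427/500 ≈ 0.854000
step 6 [6y] swap r/1=597/18131: DF=(1 − 597/18131·(0.988800+0.954700+0.924300+0.896600+0.854000))/(1+597/18131) = 8209/10000 ≈ 0.820900
step 7 [7y] swap r/1=2231/62162: DF=(1 − 2231/62162·(0.988800+0.954700+0.924300+0.896600+0.854000+0.820900))/(1+2231/62162) = 7769/10000 ≈ 0.776900

1 1 618/625
2 2 9547/10000
3 3 9243/10000
4 4 4483/5000
5 5 427/500
6 6 8209/10000
7 7 7769/10000
s(3y) = (1/(9243/10000) − 1)/(3) = 757/27729 ≈ 2.7300%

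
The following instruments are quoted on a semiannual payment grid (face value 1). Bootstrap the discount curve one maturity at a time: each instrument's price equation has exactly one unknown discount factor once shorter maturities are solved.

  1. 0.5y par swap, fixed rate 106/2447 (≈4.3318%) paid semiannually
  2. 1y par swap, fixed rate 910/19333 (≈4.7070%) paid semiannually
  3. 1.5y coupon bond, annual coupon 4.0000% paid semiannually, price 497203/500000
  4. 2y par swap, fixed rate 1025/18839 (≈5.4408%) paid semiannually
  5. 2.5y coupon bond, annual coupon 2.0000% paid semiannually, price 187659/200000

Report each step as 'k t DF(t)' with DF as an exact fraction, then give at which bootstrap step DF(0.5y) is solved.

step 1 [0.5y] swap r/2=53/2447: DF=(1 − 53/2447·(0))/(1+53/2447) = 2447/2500 ≈ 0.978800
step 2 [1y] swap r/2=455/19333: DF=(1 − 455/19333·(0.978800))/(1+455/19333) = 1909/2000 ≈ 0.954500
step 3 [1.5y] bond c/2=1/50: DF=(497203/500000 − 1/50·(0.978800+0.954500))/(1+1/50) = 937/1000 ≈ 0.937000
step 4 [2y] swap r/2=1025/37678: DF=(1 − 1025/37678·(0.978800+0.954500+0.937000))/(1+1025/37678) = 359/400 ≈ 0.897500
step 5 [2.5y] bond c/2=1/100: DF=(187659/200000 − 1/100·(0.978800+0.954500+0.937000+0.897500))/(1+1/100) = 8917/10000 ≈ 0.891700

1 1/2 2447/2500
2 1 1909/2000
3 3/2 937/1000
4 2 359/400
5 5/2 8917/10000
DF(0.5y) is solved at step 1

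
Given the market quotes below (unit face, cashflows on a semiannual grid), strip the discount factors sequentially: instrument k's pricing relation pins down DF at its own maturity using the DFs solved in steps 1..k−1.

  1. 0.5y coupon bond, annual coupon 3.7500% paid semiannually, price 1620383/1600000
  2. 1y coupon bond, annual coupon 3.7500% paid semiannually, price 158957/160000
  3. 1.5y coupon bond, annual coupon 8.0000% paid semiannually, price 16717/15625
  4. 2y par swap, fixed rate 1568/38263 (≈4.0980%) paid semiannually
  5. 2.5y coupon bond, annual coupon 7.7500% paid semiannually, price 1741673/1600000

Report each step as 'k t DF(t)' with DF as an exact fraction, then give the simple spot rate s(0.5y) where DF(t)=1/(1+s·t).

1 1/2 9941/10000
2 1 9569/10000
3 3/2 9537/10000
4 2 576/625
5 5/2 2263/2500
s(0.5y) = (1/(9941/10000) − 1)/(1/2) = 118/9941 ≈ 1.1870%

step 1 [0.5y] bond c/2=3/160: DF=(1620383/1600000 − 3/160·(0))/(1+3/160) = 9941/10000 ≈ 0.994100
step 2 [1y] bond c/2=3/160: DF=(158957/160000 − 3/160·(0.994100))/(1+3/160) = 9569/10000 ≈ 0.956900
step 3 [1.5y] bond c/2=1/25: DF=(16717/15625 − 1/25·(0.994100+0.956900))/(1+1/25) = 9537/10000 ≈ 0.953700
step 4 [2y] swap r/2=784/38263: DF=(1 − 784/38263·(0.994100+0.956900+0.953700))/(1+784/38263) = 576/625 ≈ 0.921600
step 5 [2.5y] bond c/2=31/800: DF=(1741673/1600000 − 31/800·(0.994100+0.956900+0.953700+0.921600))/(1+31/800) = 2263/2500 ≈ 0.905200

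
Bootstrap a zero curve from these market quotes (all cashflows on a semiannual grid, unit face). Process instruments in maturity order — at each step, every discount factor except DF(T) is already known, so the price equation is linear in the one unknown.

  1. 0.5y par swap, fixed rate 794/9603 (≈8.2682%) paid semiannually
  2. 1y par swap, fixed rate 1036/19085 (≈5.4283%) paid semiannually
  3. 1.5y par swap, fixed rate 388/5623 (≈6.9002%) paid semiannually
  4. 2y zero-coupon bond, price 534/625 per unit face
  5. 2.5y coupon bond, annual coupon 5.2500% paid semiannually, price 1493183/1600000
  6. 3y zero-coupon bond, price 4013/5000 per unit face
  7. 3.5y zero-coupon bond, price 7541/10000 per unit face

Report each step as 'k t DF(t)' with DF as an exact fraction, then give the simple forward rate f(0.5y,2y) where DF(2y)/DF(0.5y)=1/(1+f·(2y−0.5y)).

step 1 [0.5y] swap r/2=397/9603: DF=(1 − 397/9603·(0))/(1+397/9603) = 9603/10000 ≈ 0.960300
step 2 [1y] swap r/2=518/19085: DF=(1 − 518/19085·(0.960300))/(1+518/19085) = 4741/5000 ≈ 0.948200
step 3 [1.5y] swap r/2=194/5623: DF=(1 − 194/5623·(0.960300+0.948200))/(1+194/5623) = 903/1000 ≈ 0.903000
step 4 [2y] zero: DF = P = 534/625 ≈ 0.854400
step 5 [2.5y] bond c/2=21/800: DF=(1493183/1600000 − 21/800·(0.960300+0.948200+0.903000+0.854400))/(1+21/800) = 2039/2500 ≈ 0.815600
step 6 [3y] zero: DF = P = 4013/5000 ≈ 0.802600
step 7 [3.5y] zero: DF = P = 7541/10000 ≈ 0.754100

1 1/2 9603/10000
2 1 4741/5000
3 3/2 903/1000
4 2 534/625
5 5/2 2039/2500
6 3 4013/5000
7 7/2 7541/10000
f(0.5y,2y) = ((9603/10000)/(534/625) − 1)/(3/2) = 353/4272 ≈ 8.2631%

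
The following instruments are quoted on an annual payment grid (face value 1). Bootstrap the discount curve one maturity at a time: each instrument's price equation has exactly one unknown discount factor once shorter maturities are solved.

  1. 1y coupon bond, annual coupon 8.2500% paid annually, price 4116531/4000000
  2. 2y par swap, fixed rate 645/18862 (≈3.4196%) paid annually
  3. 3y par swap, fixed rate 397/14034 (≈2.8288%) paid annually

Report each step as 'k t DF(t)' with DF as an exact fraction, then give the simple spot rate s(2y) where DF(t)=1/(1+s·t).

step 1 [1y] bond c/1=33/400: DF=(4116531/4000000 − 33/400·(0))/(1+33/400) = 9507/10000 ≈ 0.950700
step 2 [2y] swap r/1=645/18862: DF=(1 − 645/18862·(0.950700))/(1+645/18862) = 1871/2000 ≈ 0.935500
step 3 [3y] swap r/1=397/14034: DF=(1 − 397/14034·(0.950700+0.935500))/(1+397/14034) = 4603/5000 ≈ 0.920600

1 1 9507/10000
2 2 1871/2000
3 3 4603/5000
s(2y) = (1/(1871/2000) − 1)/(2) = 129/3742 ≈ 3.4474%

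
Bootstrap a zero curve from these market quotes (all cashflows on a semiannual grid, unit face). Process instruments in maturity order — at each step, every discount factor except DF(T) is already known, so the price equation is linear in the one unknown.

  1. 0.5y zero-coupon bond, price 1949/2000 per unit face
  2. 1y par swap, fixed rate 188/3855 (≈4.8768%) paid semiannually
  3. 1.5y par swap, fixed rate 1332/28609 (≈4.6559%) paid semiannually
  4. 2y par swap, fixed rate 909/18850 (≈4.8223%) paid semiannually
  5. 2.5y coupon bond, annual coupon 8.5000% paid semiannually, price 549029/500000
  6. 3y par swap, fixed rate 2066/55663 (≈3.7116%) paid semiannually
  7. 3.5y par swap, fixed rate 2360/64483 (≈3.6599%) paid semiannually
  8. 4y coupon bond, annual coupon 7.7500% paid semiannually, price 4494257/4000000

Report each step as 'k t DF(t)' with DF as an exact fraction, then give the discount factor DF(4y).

step 1 [0.5y] zero: DF = P = 1949/2000 ≈ 0.974500
step 2 [1y] swap r/2=94/3855: DF=(1 − 94/3855·(0.974500))/(1+94/3855) = 953/1000 ≈ 0.953000
step 3 [1.5y] swap r/2=666/28609: DF=(1 − 666/28609·(0.974500+0.953000))/(1+666/28609) = 4667/5000 ≈ 0.933400
step 4 [2y] swap r/2=909/37700: DF=(1 − 909/37700·(0.974500+0.953000+0.933400))/(1+909/37700) = 9091/10000 ≈ 0.909100
step 5 [2.5y] bond c/2=17/400: DF=(549029/500000 − 17/400·(0.974500+0.953000+0.933400+0.909100))/(1+17/400) = 2249/2500 ≈ 0.899600
step 6 [3y] swap r/2=1033/55663: DF=(1 − 1033/55663·(0.974500+0.953000+0.933400+0.909100+0.899600))/(1+1033/55663) = 8967/10000 ≈ 0.896700
step 7 [3.5y] swap r/2=1180/64483: DF=(1 − 1180/64483·(0.974500+0.953000+0.933400+0.909100+0.899600+0.896700))/(1+1180/64483) = 441/500 ≈ 0.882000
step 8 [4y] bond c/2=31/800: DF=(4494257/4000000 − 31/800·(0.974500+0.953000+0.933400+0.909100+0.899600+0.896700+0.882000))/(1+31/800) = 8411/10000 ≈ 0.841100

1 1/2 1949/2000
2 1 953/1000
3 3/2 4667/5000
4 2 9091/10000
5 5/2 2249/2500
6 3 8967/10000
7 7/2 441/500
8 4 8411/10000
DF(4y) = 8411/10000 ≈ 0.841100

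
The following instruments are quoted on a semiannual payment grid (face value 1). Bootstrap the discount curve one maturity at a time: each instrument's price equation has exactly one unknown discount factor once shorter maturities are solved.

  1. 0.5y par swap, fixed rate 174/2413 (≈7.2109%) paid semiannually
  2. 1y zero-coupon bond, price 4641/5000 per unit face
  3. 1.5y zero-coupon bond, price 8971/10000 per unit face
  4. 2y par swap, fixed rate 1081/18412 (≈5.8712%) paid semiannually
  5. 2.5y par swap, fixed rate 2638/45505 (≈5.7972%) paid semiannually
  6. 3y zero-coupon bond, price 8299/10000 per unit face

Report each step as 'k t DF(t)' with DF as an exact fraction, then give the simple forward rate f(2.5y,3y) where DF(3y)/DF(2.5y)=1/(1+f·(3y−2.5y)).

1 1/2 2413/2500
2 1 4641/5000
3 3/2 8971/10000
4 2 8919/10000
5 5/2 8681/10000
6 3 8299/10000
f(2.5y,3y) = ((8681/10000)/(8299/10000) − 1)/(1/2) = 764/8299 ≈ 9.2059%

step 1 [0.5y] swap r/2=87/2413: DF=(1 − 87/2413·(0))/(1+87/2413) = 2413/2500 ≈ 0.965200
step 2 [1y] zero: DF = P = 4641/5000 ≈ 0.928200
step 3 [1.5y] zero: DF = P = 8971/10000 ≈ 0.897100
step 4 [2y] swap r/2=1081/36824: DF=(1 − 1081/36824·(0.965200+0.928200+0.897100))/(1+1081/36824) = 8919/10000 ≈ 0.891900
step 5 [2.5y] swap r/2=1319/45505: DF=(1 − 1319/45505·(0.965200+0.928200+0.897100+0.891900))/(1+1319/45505) = 8681/10000 ≈ 0.868100
step 6 [3y] zero: DF = P = 8299/10000 ≈ 0.829900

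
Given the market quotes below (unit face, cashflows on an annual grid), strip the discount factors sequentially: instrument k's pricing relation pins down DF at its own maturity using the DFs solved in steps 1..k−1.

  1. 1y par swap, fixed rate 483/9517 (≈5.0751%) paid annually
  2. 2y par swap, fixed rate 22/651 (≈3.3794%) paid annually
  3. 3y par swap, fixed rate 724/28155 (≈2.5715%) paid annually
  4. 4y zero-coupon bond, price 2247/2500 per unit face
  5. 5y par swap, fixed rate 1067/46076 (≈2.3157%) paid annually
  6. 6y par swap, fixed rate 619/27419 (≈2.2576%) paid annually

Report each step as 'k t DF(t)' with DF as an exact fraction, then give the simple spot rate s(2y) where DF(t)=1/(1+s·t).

1 1 9517/10000
2 2 4681/5000
3 3 2319/2500
4 4 2247/2500
5 5 8933/10000
6 6 4381/5000
s(2y) = (1/(4681/5000) − 1)/(2) = 319/9362 ≈ 3.4074%

step 1 [1y] swap r/1=483/9517: DF=(1 − 483/9517·(0))/(1+483/9517) = 9517/10000 ≈ 0.951700
step 2 [2y] swap r/1=22/651: DF=(1 − 22/651·(0.951700))/(1+22/651) = 4681/5000 ≈ 0.936200
step 3 [3y] swap r/1=724/28155: DF=(1 − 724/28155·(0.951700+0.936200))/(1+724/28155) = 2319/2500 ≈ 0.927600
step 4 [4y] zero: DF = P = 2247/2500 ≈ 0.898800
step 5 [5y] swap r/1=1067/46076: DF=(1 − 1067/46076·(0.951700+0.936200+0.927600+0.898800))/(1+1067/46076) = 8933/10000 ≈ 0.893300
step 6 [6y] swap r/1=619/27419: DF=(1 − 619/27419·(0.951700+0.936200+0.927600+0.898800+0.893300))/(1+619/27419) = 4381/5000 ≈ 0.876200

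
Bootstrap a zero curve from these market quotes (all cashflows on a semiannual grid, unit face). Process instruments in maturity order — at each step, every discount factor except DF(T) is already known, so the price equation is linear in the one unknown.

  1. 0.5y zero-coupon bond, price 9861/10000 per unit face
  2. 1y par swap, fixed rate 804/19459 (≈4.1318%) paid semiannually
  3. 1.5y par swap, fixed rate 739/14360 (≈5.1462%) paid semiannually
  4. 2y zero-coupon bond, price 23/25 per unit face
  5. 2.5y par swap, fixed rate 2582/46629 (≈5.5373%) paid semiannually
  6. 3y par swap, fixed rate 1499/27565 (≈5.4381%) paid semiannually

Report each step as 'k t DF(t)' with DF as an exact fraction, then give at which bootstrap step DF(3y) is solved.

1 1/2 9861/10000
2 1 4799/5000
3 3/2 9261/10000
4 2 23/25
5 5/2 8709/10000
6 3 8501/10000
DF(3y) is solved at step 6

step 1 [0.5y] zero: DF = P = 9861/10000 ≈ 0.986100
step 2 [1y] swap r/2=402/19459: DF=(1 − 402/19459·(0.986100))/(1+402/19459) = 4799/5000 ≈ 0.959800
step 3 [1.5y] swap r/2=739/28720: DF=(1 − 739/28720·(0.986100+0.959800))/(1+739/28720) = 9261/10000 ≈ 0.926100
step 4 [2y] zero: DF = P = 23/25 ≈ 0.920000
step 5 [2.5y] swap r/2=1291/46629: DF=(1 − 1291/46629·(0.986100+0.959800+0.926100+0.920000))/(1+1291/46629) = 8709/10000 ≈ 0.870900
step 6 [3y] swap r/2=1499/55130: DF=(1 − 1499/55130·(0.986100+0.959800+0.926100+0.920000+0.870900))/(1+1499/55130) = 8501/10000 ≈ 0.850100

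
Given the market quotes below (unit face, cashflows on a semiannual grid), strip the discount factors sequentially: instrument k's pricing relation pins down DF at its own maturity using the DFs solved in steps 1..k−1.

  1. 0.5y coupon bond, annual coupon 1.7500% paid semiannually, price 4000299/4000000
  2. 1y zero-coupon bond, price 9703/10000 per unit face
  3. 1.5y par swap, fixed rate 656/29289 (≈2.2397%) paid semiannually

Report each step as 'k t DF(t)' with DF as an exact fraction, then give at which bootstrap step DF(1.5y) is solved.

1 1/2 4957/5000
2 1 9703/10000
3 3/2 1209/1250
DF(1.5y) is solved at step 3

step 1 [0.5y] bond c/2=7/800: DF=(4000299/4000000 − 7/800·(0))/(1+7/800) = 4957/5000 ≈ 0.991400
step 2 [1y] zero: DF = P = 9703/10000 ≈ 0.970300
step 3 [1.5y] swap r/2=328/29289: DF=(1 − 328/29289·(0.991400+0.970300))/(1+328/29289) = 1209/1250 ≈ 0.967200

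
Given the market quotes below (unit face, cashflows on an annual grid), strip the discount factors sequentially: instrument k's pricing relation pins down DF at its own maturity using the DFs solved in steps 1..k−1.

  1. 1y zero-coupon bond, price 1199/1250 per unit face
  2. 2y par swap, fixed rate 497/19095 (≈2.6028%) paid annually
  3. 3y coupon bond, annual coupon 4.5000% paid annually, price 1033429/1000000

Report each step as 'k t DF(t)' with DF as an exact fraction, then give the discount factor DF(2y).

step 1 [1y] zero: DF = P = 1199/1250 ≈ 0.959200
step 2 [2y] swap r/1=497/19095: DF=(1 − 497/19095·(0.959200))/(1+497/19095) = 9503/10000 ≈ 0.950300
step 3 [3y] bond c/1=9/200: DF=(1033429/1000000 − 9/200·(0.959200+0.950300))/(1+9/200) = 9067/10000 ≈ 0.906700

1 1 1199/1250
2 2 9503/10000
3 3 9067/10000
DF(2y) = 9503/10000 ≈ 0.950300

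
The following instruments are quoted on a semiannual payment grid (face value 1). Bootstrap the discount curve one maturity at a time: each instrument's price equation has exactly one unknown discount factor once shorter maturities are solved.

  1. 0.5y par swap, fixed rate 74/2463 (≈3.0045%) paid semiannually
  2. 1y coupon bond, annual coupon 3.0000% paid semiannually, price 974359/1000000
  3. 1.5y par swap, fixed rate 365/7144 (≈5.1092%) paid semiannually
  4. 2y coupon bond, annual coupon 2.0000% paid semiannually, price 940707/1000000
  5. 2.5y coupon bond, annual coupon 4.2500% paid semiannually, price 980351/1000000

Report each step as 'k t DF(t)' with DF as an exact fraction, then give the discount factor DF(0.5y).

1 1/2 2463/2500
2 1 4727/5000
3 3/2 927/1000
4 2 9031/10000
5 5/2 8817/10000
DF(0.5y) = 2463/2500 ≈ 0.985200

step 1 [0.5y] swap r/2=37/2463: DF=(1 − 37/2463·(0))/(1+37/2463) = 2463/2500 ≈ 0.985200
step 2 [1y] bond c/2=3/200: DF=(974359/1000000 − 3/200·(0.985200))/(1+3/200) = 4727/5000 ≈ 0.945400
step 3 [1.5y] swap r/2=365/14288: DF=(1 − 365/14288·(0.985200+0.945400))/(1+365/14288) = 927/1000 ≈ 0.927000
step 4 [2y] bond c/2=1/100: DF=(940707/1000000 − 1/100·(0.985200+0.945400+0.927000))/(1+1/100) = 9031/10000 ≈ 0.903100
step 5 [2.5y] bond c/2=17/800: DF=(980351/1000000 − 17/800·(0.985200+0.945400+0.927000+0.903100))/(1+17/800) = 8817/10000 ≈ 0.881700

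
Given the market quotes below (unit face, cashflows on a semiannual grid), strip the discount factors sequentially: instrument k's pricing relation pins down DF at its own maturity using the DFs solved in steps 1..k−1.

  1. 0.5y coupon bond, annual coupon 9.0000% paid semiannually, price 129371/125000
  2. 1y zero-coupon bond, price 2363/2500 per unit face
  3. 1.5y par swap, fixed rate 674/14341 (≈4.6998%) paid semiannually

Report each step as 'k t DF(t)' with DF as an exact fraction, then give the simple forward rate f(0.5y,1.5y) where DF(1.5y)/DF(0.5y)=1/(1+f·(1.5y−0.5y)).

1 1/2 619/625
2 1 2363/2500
3 3/2 4663/5000
f(0.5y,1.5y) = ((619/625)/(4663/5000) − 1)/(1) = 289/4663 ≈ 6.1977%

step 1 [0.5y] bond c/2=9/200: DF=(129371/125000 − 9/200·(0))/(1+9/200) = 619/625 ≈ 0.990400
step 2 [1y] zero: DF = P = 2363/2500 ≈ 0.945200
step 3 [1.5y] swap r/2=337/14341: DF=(1 − 337/14341·(0.990400+0.945200))/(1+337/14341) = 4663/5000 ≈ 0.932600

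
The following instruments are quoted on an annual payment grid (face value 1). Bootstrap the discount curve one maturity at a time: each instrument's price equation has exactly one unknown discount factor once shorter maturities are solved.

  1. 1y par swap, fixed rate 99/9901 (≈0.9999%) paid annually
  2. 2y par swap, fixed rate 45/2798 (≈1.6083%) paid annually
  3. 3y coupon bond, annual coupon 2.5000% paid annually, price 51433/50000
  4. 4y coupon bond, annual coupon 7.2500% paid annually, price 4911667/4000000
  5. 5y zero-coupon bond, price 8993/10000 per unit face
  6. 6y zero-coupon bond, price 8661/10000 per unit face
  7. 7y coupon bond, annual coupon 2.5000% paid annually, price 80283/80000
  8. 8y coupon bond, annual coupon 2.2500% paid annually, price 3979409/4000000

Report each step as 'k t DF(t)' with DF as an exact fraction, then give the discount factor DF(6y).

1 1 9901/10000
2 2 1937/2000
3 3 4779/5000
4 4 9479/10000
5 5 8993/10000
6 6 8661/10000
7 7 4209/5000
8 8 4153/5000
DF(6y) = 8661/10000 ≈ 0.866100

step 1 [1y] swap r/1=99/9901: DF=(1 − 99/9901·(0))/(1+99/9901) = 9901/10000 ≈ 0.990100
step 2 [2y] swap r/1=45/2798: DF=(1 − 45/2798·(0.990100))/(1+45/2798) = 1937/2000 ≈ 0.968500
step 3 [3y] bond c/1=1/40: DF=(51433/50000 − 1/40·(0.990100+0.968500))/(1+1/40) = 4779/5000 ≈ 0.955800
step 4 [4y] bond c/1=29/400: DF=(4911667/4000000 − 29/400·(0.990100+0.968500+0.955800))/(1+29/400) = 9479/10000 ≈ 0.947900
step 5 [5y] zero: DF = P = 8993/10000 ≈ 0.899300
step 6 [6y] zero: DF = P = 8661/10000 ≈ 0.866100
step 7 [7y] bond c/1=1/40: DF=(80283/80000 − 1/40·(0.990100+0.968500+0.955800+0.947900+0.899300+0.866100))/(1+1/40) = 4209/5000 ≈ 0.841800
step 8 [8y] bond c/1=9/400: DF=(3979409/4000000 − 9/400·(0.990100+0.968500+0.955800+0.947900+0.899300+0.866100+0.841800))/(1+9/400) = 4153/5000 ≈ 0.830600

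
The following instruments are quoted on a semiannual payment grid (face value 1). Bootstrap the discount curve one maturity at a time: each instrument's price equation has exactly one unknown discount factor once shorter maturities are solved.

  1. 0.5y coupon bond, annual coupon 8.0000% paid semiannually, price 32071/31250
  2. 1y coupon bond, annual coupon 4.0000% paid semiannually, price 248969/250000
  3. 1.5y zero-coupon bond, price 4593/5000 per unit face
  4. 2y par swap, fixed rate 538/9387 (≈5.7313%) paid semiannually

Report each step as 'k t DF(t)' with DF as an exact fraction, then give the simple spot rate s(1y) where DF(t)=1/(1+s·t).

1 1/2 2467/2500
2 1 957/1000
3 3/2 4593/5000
4 2 2231/2500
s(1y) = (1/(957/1000) − 1)/(1) = 43/957 ≈ 4.4932%

step 1 [0.5y] bond c/2=1/25: DF=(32071/31250 − 1/25·(0))/(1+1/25) = 2467/2500 ≈ 0.986800
step 2 [1y] bond c/2=1/50: DF=(248969/250000 − 1/50·(0.986800))/(1+1/50) = 957/1000 ≈ 0.957000
step 3 [1.5y] zero: DF = P = 4593/5000 ≈ 0.918600
step 4 [2y] swap r/2=269/9387: DF=(1 − 269/9387·(0.986800+0.957000+0.918600))/(1+269/9387) = 2231/2500 ≈ 0.892400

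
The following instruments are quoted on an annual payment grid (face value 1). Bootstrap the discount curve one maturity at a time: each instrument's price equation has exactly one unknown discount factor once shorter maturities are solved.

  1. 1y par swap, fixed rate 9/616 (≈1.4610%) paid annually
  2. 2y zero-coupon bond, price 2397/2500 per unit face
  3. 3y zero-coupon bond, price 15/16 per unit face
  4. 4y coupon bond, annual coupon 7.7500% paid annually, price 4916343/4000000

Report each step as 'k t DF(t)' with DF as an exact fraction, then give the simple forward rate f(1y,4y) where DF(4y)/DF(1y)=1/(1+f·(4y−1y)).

1 1 616/625
2 2 2397/2500
3 3 15/16
4 4 4667/5000
f(1y,4y) = ((616/625)/(4667/5000) − 1)/(3) = 87/4667 ≈ 1.8642%

step 1 [1y] swap r/1=9/616: DF=(1 − 9/616·(0))/(1+9/616) = 616/625 ≈ 0.985600
step 2 [2y] zero: DF = P = 2397/2500 ≈ 0.958800
step 3 [3y] zero: DF = P = 15/16 ≈ 0.937500
step 4 [4y] bond c/1=31/400: DF=(4916343/4000000 − 31/400·(0.985600+0.958800+0.937500))/(1+31/400) = 4667/5000 ≈ 0.933400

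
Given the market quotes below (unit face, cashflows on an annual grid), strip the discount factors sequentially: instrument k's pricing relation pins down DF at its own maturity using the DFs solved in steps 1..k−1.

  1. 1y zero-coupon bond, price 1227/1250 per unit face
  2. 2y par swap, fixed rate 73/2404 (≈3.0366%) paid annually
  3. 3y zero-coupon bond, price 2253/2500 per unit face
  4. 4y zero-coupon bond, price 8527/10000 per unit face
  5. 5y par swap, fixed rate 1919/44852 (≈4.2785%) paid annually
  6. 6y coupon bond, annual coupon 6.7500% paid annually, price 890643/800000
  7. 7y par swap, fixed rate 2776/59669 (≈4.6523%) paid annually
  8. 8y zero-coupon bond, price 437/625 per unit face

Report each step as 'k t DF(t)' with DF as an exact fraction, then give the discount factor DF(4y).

1 1 1227/1250
2 2 1177/1250
3 3 2253/2500
4 4 8527/10000
5 5 8081/10000
6 6 7593/10000
7 7 903/1250
8 8 437/625
DF(4y) = 8527/10000 ≈ 0.852700

step 1 [1y] zero: DF = P = 1227/1250 ≈ 0.981600
step 2 [2y] swap r/1=73/2404: DF=(1 − 73/2404·(0.981600))/(1+73/2404) = 1177/1250 ≈ 0.941600
step 3 [3y] zero: DF = P = 2253/2500 ≈ 0.901200
step 4 [4y] zero: DF = P = 8527/10000 ≈ 0.852700
step 5 [5y] swap r/1=1919/44852: DF=(1 − 1919/44852·(0.981600+0.941600+0.901200+0.852700))/(1+1919/44852) = 8081/10000 ≈ 0.808100
step 6 [6y] bond c/1=27/400: DF=(890643/800000 − 27/400·(0.981600+0.941600+0.901200+0.852700+0.808100))/(1+27/400) = 7593/10000 ≈ 0.759300
step 7 [7y] swap r/1=2776/59669: DF=(1 − 2776/59669·(0.981600+0.941600+0.901200+0.852700+0.808100+0.759300))/(1+2776/59669) = 903/1250 ≈ 0.722400
step 8 [8y] zero: DF = P = 437/625 ≈ 0.699200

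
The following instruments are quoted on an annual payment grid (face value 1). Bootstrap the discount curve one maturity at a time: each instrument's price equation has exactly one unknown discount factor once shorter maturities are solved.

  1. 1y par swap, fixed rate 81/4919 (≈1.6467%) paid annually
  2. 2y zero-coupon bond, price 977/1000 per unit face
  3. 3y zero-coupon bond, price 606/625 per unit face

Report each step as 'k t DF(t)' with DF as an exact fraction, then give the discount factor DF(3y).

step 1 [1y] swap r/1=81/4919: DF=(1 − 81/4919·(0))/(1+81/4919) = 4919/5000 ≈ 0.983800
step 2 [2y] zero: DF = P = 977/1000 ≈ 0.977000
step 3 [3y] zero: DF = P = 606/625 ≈ 0.969600

1 1 4919/5000
2 2 977/1000
3 3 606/625
DF(3y) = 606/625 ≈ 0.969600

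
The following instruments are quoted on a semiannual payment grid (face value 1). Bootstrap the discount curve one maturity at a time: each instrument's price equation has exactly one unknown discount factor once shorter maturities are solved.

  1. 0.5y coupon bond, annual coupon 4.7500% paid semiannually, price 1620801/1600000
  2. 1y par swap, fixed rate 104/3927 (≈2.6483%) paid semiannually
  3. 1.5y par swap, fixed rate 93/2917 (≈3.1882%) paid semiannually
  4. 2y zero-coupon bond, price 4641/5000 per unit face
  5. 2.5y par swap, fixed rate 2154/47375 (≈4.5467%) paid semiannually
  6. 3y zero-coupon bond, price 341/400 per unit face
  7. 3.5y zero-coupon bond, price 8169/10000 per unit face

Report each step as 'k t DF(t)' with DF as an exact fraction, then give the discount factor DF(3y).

step 1 [0.5y] bond c/2=19/800: DF=(1620801/1600000 − 19/800·(0))/(1+19/800) = 1979/2000 ≈ 0.989500
step 2 [1y] swap r/2=52/3927: DF=(1 − 52/3927·(0.989500))/(1+52/3927) = 487/500 ≈ 0.974000
step 3 [1.5y] swap r/2=93/5834: DF=(1 − 93/5834·(0.989500+0.974000))/(1+93/5834) = 1907/2000 ≈ 0.953500
step 4 [2y] zero: DF = P = 4641/5000 ≈ 0.928200
step 5 [2.5y] swap r/2=1077/47375: DF=(1 − 1077/47375·(0.989500+0.974000+0.953500+0.928200))/(1+1077/47375) = 8923/10000 ≈ 0.892300
step 6 [3y] zero: DF = P = 341/400 ≈ 0.852500
step 7 [3.5y] zero: DF = P = 8169/10000 ≈ 0.816900

1 1/2 1979/2000
2 1 487/500
3 3/2 1907/2000
4 2 4641/5000
5 5/2 8923/10000
6 3 341/400
7 7/2 8169/10000
DF(3y) = 341/400 ≈ 0.852500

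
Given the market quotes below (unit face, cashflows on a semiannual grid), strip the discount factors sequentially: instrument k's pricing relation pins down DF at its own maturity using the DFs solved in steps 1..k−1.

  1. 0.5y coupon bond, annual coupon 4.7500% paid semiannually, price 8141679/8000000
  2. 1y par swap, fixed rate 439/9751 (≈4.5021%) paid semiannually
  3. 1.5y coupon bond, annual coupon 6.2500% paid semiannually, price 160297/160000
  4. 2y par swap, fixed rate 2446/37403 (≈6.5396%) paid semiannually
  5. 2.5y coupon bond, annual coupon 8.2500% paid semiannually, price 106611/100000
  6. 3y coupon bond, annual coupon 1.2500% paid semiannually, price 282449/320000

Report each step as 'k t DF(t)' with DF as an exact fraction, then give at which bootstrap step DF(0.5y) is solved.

step 1 [0.5y] bond c/2=19/800: DF=(8141679/8000000 − 19/800·(0))/(1+19/800) = 9941/10000 ≈ 0.994100
step 2 [1y] swap r/2=439/19502: DF=(1 − 439/19502·(0.994100))/(1+439/19502) = 9561/10000 ≈ 0.956100
step 3 [1.5y] bond c/2=1/32: DF=(160297/160000 − 1/32·(0.994100+0.956100))/(1+1/32) = 2281/2500 ≈ 0.912400
step 4 [2y] swap r/2=1223/37403: DF=(1 − 1223/37403·(0.994100+0.956100+0.912400))/(1+1223/37403) = 8777/10000 ≈ 0.877700
step 5 [2.5y] bond c/2=33/800: DF=(106611/100000 − 33/800·(0.994100+0.956100+0.912400+0.877700))/(1+33/800) = 8757/10000 ≈ 0.875700
step 6 [3y] bond c/2=1/160: DF=(282449/320000 − 1/160·(0.994100+0.956100+0.912400+0.877700+0.875700))/(1+1/160) = 1697/2000 ≈ 0.848500

1 1/2 9941/10000
2 1 9561/10000
3 3/2 2281/2500
4 2 8777/10000
5 5/2 8757/10000
6 3 1697/2000
DF(0.5y) is solved at step 1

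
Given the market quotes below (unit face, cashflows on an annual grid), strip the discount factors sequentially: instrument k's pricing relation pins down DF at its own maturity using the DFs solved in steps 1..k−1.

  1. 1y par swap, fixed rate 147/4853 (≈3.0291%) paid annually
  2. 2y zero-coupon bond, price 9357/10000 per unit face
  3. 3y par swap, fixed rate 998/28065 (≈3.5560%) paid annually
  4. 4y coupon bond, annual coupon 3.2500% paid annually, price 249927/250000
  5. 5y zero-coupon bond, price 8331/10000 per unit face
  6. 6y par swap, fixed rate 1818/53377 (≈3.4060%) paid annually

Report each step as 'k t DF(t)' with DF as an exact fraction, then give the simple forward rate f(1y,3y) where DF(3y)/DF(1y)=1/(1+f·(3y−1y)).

step 1 [1y] swap r/1=147/4853: DF=(1 − 147/4853·(0))/(1+147/4853) = 4853/5000 ≈ 0.970600
step 2 [2y] zero: DF = P = 9357/10000 ≈ 0.935700
step 3 [3y] swap r/1=998/28065: DF=(1 − 998/28065·(0.970600+0.935700))/(1+998/28065) = 4501/5000 ≈ 0.900200
step 4 [4y] bond c/1=13/400: DF=(249927/250000 − 13/400·(0.970600+0.935700+0.900200))/(1+13/400) = 8799/10000 ≈ 0.879900
step 5 [5y] zero: DF = P = 8331/10000 ≈ 0.833100
step 6 [6y] swap r/1=1818/53377: DF=(1 − 1818/53377·(0.970600+0.935700+0.900200+0.879900+0.833100))/(1+1818/53377) = 4091/5000 ≈ 0.818200

1 1 4853/5000
2 2 9357/10000
3 3 4501/5000
4 4 8799/10000
5 5 8331/10000
6 6 4091/5000
f(1y,3y) = ((4853/5000)/(4501/5000) − 1)/(2) = 176/4501 ≈ 3.9102%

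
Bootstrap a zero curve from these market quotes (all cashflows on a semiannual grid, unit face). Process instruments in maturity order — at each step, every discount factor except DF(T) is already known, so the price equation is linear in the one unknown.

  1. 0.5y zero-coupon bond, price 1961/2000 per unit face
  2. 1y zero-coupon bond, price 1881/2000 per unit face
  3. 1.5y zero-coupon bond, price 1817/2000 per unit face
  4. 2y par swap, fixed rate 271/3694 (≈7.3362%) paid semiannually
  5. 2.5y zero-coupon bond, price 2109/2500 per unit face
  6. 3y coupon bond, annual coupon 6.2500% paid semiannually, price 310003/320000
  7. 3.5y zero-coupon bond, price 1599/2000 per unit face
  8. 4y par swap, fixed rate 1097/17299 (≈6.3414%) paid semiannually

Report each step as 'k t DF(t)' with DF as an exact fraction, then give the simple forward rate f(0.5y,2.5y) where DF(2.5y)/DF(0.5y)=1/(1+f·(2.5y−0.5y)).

1 1/2 1961/2000
2 1 1881/2000
3 3/2 1817/2000
4 2 1729/2000
5 5/2 2109/2500
6 3 8019/10000
7 7/2 1599/2000
8 4 3903/5000
f(0.5y,2.5y) = ((1961/2000)/(2109/2500) − 1)/(2) = 37/456 ≈ 8.1140%

step 1 [0.5y] zero: DF = P = 1961/2000 ≈ 0.980500
step 2 [1y] zero: DF = P = 1881/2000 ≈ 0.940500
step 3 [1.5y] zero: DF = P = 1817/2000 ≈ 0.908500
step 4 [2y] swap r/2=271/7388: DF=(1 − 271/7388·(0.980500+0.940500+0.908500))/(1+271/7388) = 1729/2000 ≈ 0.864500
step 5 [2.5y] zero: DF = P = 2109/2500 ≈ 0.843600
step 6 [3y] bond c/2=1/32: DF=(310003/320000 − 1/32·(0.980500+0.940500+0.908500+0.864500+0.843600))/(1+1/32) = 8019/10000 ≈ 0.801900
step 7 [3.5y] zero: DF = P = 1599/2000 ≈ 0.799500
step 8 [4y] swap r/2=1097/34598: DF=(1 − 1097/34598·(0.980500+0.940500+0.908500+0.864500+0.843600+0.801900+0.799500))/(1+1097/34598) = 3903/5000 ≈ 0.780600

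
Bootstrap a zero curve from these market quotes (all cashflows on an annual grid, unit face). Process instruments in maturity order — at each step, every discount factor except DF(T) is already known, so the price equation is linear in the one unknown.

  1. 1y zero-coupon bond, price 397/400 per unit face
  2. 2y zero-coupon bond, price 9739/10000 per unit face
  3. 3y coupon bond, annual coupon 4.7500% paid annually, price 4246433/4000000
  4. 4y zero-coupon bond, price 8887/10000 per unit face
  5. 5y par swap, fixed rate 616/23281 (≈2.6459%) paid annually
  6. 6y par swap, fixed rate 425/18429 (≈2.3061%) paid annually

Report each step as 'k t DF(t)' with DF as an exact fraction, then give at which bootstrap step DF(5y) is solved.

step 1 [1y] zero: DF = P = 397/400 ≈ 0.992500
step 2 [2y] zero: DF = P = 9739/10000 ≈ 0.973900
step 3 [3y] bond c/1=19/400: DF=(4246433/4000000 − 19/400·(0.992500+0.973900))/(1+19/400) = 9243/10000 ≈ 0.924300
step 4 [4y] zero: DF = P = 8887/10000 ≈ 0.888700
step 5 [5y] swap r/1=616/23281: DF=(1 − 616/23281·(0.992500+0.973900+0.924300+0.888700))/(1+616/23281) = 548/625 ≈ 0.876800
step 6 [6y] swap r/1=425/18429: DF=(1 − 425/18429·(0.992500+0.973900+0.924300+0.888700+0.876800))/(1+425/18429) = 349/400 ≈ 0.872500

1 1 397/400
2 2 9739/10000
3 3 9243/10000
4 4 8887/10000
5 5 548/625
6 6 349/400
DF(5y) is solved at step 5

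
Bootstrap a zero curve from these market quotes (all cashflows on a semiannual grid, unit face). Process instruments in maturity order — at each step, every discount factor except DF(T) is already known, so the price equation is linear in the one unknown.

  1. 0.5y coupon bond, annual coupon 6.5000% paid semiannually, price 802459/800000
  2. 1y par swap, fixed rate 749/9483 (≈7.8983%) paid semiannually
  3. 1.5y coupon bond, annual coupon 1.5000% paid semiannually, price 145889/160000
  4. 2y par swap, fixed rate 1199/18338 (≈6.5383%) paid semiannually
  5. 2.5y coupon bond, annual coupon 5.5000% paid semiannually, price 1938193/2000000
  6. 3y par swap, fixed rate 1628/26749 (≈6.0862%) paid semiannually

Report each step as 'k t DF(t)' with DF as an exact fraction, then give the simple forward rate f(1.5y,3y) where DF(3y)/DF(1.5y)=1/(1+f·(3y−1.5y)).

1 1/2 1943/2000
2 1 9251/10000
3 3/2 8909/10000
4 2 8801/10000
5 5/2 169/200
6 3 2093/2500
f(1.5y,3y) = ((8909/10000)/(2093/2500) − 1)/(3/2) = 179/4186 ≈ 4.2762%

step 1 [0.5y] bond c/2=13/400: DF=(802459/800000 − 13/400·(0))/(1+13/400) = 1943/2000 ≈ 0.971500
step 2 [1y] swap r/2=749/18966: DF=(1 − 749/18966·(0.971500))/(1+749/18966) = 9251/10000 ≈ 0.925100
step 3 [1.5y] bond c/2=3/400: DF=(145889/160000 − 3/400·(0.971500+0.925100))/(1+3/400) = 8909/10000 ≈ 0.890900
step 4 [2y] swap r/2=1199/36676: DF=(1 − 1199/36676·(0.971500+0.925100+0.890900))/(1+1199/36676) = 8801/10000 ≈ 0.880100
step 5 [2.5y] bond c/2=11/400: DF=(1938193/2000000 − 11/400·(0.971500+0.925100+0.890900+0.880100))/(1+11/400) = 169/200 ≈ 0.845000
step 6 [3y] swap r/2=814/26749: DF=(1 − 814/26749·(0.971500+0.925100+0.890900+0.880100+0.845000))/(1+814/26749) = 2093/2500 ≈ 0.837200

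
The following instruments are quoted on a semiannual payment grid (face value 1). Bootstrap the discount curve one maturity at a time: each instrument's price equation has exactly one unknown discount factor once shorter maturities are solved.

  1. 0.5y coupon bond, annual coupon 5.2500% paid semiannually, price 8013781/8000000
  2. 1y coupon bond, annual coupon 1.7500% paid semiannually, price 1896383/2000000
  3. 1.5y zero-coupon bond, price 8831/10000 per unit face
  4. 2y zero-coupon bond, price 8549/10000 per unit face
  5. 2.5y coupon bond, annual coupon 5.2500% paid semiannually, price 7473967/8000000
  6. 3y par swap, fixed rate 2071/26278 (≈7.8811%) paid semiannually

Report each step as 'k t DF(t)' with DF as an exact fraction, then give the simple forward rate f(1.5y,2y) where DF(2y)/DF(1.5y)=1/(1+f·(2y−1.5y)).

1 1/2 9761/10000
2 1 1863/2000
3 3/2 8831/10000
4 2 8549/10000
5 5/2 8171/10000
6 3 7929/10000
f(1.5y,2y) = ((8831/10000)/(8549/10000) − 1)/(1/2) = 564/8549 ≈ 6.5973%

step 1 [0.5y] bond c/2=21/800: DF=(8013781/8000000 − 21/800·(0))/(1+21/800) = 9761/10000 ≈ 0.976100
step 2 [1y] bond c/2=7/800: DF=(1896383/2000000 − 7/800·(0.976100))/(1+7/800) = 1863/2000 ≈ 0.931500
step 3 [1.5y] zero: DF = P = 8831/10000 ≈ 0.883100
step 4 [2y] zero: DF = P = 8549/10000 ≈ 0.854900
step 5 [2.5y] bond c/2=21/800: DF=(7473967/8000000 − 21/800·(0.976100+0.931500+0.883100+0.854900))/(1+21/800) = 8171/10000 ≈ 0.817100
step 6 [3y] swap r/2=2071/52556: DF=(1 − 2071/52556·(0.976100+0.931500+0.883100+0.854900+0.817100))/(1+2071/52556) = 7929/10000 ≈ 0.792900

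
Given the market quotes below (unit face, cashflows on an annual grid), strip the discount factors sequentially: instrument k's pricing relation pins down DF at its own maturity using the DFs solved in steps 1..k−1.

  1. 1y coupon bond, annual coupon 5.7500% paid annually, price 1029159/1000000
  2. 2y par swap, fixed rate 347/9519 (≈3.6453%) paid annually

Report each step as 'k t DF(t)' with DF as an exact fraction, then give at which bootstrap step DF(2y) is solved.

step 1 [1y] bond c/1=23/400: DF=(1029159/1000000 − 23/400·(0))/(1+23/400) = 2433/2500 ≈ 0.973200
step 2 [2y] swap r/1=347/9519: DF=(1 − 347/9519·(0.973200))/(1+347/9519) = 4653/5000 ≈ 0.930600

1 1 2433/2500
2 2 4653/5000
DF(2y) is solved at step 2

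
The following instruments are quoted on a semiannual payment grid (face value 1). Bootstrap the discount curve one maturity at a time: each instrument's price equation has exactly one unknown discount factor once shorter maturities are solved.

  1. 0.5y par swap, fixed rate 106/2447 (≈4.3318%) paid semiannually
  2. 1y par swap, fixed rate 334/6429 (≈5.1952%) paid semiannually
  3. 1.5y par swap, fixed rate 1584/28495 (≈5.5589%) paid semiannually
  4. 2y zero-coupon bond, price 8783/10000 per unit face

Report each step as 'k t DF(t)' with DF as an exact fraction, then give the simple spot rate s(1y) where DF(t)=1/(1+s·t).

step 1 [0.5y] swap r/2=53/2447: DF=(1 − 53/2447·(0))/(1+53/2447) = 2447/2500 ≈ 0.978800
step 2 [1y] swap r/2=167/6429: DF=(1 − 167/6429·(0.978800))/(1+167/6429) = 9499/10000 ≈ 0.949900
step 3 [1.5y] swap r/2=792/28495: DF=(1 − 792/28495·(0.978800+0.949900))/(1+792/28495) = 1151/1250 ≈ 0.920800
step 4 [2y] zero: DF = P = 8783/10000 ≈ 0.878300

1 1/2 2447/2500
2 1 9499/10000
3 3/2 1151/1250
4 2 8783/10000
s(1y) = (1/(9499/10000) − 1)/(1) = 501/9499 ≈ 5.2742%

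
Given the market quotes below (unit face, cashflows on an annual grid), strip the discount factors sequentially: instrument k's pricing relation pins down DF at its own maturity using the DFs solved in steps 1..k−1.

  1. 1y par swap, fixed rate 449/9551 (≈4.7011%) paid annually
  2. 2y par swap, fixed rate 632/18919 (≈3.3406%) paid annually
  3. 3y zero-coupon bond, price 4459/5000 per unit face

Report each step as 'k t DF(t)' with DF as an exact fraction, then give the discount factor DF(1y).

1 1 9551/10000
2 2 1171/1250
3 3 4459/5000
DF(1y) = 9551/10000 ≈ 0.955100

step 1 [1y] swap r/1=449/9551: DF=(1 − 449/9551·(0))/(1+449/9551) = 9551/10000 ≈ 0.955100
step 2 [2y] swap r/1=632/18919: DF=(1 − 632/18919·(0.955100))/(1+632/18919) = 1171/1250 ≈ 0.936800
step 3 [3y] zero: DF = P = 4459/5000 ≈ 0.891800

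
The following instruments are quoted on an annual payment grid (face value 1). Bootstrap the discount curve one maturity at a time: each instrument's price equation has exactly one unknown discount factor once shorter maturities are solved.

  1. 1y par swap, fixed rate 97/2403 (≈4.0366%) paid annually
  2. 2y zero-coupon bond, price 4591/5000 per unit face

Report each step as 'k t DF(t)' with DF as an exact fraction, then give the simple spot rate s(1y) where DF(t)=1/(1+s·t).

step 1 [1y] swap r/1=97/2403: DF=(1 − 97/2403·(0))/(1+97/2403) = 2403/2500 ≈ 0.961200
step 2 [2y] zero: DF = P = 4591/5000 ≈ 0.918200

1 1 2403/2500
2 2 4591/5000
s(1y) = (1/(2403/2500) − 1)/(1) = 97/2403 ≈ 4.0366%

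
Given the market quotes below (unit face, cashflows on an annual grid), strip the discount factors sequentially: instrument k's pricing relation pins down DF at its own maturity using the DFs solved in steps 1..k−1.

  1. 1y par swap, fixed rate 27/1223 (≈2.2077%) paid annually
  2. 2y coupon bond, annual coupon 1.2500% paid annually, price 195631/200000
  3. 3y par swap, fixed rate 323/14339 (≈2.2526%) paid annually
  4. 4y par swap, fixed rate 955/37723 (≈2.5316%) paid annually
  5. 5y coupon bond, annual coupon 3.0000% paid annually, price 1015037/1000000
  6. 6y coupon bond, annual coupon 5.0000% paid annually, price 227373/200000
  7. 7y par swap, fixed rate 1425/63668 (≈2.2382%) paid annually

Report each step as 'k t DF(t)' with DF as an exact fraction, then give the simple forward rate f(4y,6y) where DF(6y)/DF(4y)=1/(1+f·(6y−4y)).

step 1 [1y] swap r/1=27/1223: DF=(1 − 27/1223·(0))/(1+27/1223) = 1223/1250 ≈ 0.978400
step 2 [2y] bond c/1=1/80: DF=(195631/200000 − 1/80·(0.978400))/(1+1/80) = 477/500 ≈ 0.954000
step 3 [3y] swap r/1=323/14339: DF=(1 − 323/14339·(0.978400+0.954000))/(1+323/14339) = 4677/5000 ≈ 0.935400
step 4 [4y] swap r/1=955/37723: DF=(1 − 955/37723·(0.978400+0.954000+0.935400))/(1+955/37723) = 1809/2000 ≈ 0.904500
step 5 [5y] bond c/1=3/100: DF=(1015037/1000000 − 3/100·(0.978400+0.954000+0.935400+0.904500))/(1+3/100) = 2189/2500 ≈ 0.875600
step 6 [6y] bond c/1=1/20: DF=(227373/200000 − 1/20·(0.978400+0.954000+0.935400+0.904500+0.875600))/(1+1/20) = 4307/5000 ≈ 0.861400
step 7 [7y] swap r/1=1425/63668: DF=(1 − 1425/63668·(0.978400+0.954000+0.935400+0.904500+0.875600+0.861400))/(1+1425/63668) = 343/400 ≈ 0.857500

1 1 1223/1250
2 2 477/500
3 3 4677/5000
4 4 1809/2000
5 5 2189/2500
6 6 4307/5000
7 7 343/400
f(4y,6y) = ((1809/2000)/(4307/5000) − 1)/(2) = 431/17228 ≈ 2.5017%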